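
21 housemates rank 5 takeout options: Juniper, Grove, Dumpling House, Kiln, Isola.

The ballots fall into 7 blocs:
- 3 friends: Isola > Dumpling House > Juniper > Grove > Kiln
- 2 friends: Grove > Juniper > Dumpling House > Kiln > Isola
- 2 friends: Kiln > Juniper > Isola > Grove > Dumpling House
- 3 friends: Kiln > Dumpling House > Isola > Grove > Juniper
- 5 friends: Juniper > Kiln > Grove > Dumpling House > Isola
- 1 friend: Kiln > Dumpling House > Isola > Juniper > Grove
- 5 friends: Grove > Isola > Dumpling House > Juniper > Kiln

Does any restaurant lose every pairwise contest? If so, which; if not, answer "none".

none

Head-to-head results (21 friends):
Juniper vs Grove: Juniper, 11–10.
Juniper vs Dumpling House: Juniper is ranked higher on 2+2+5 = 9 ballots, Dumpling House on 12. Dumpling House wins 12–9.
Juniper vs Kiln: Juniper is ranked higher on 3+2+5+5 = 15 ballots, Kiln on 6. Juniper wins 15–6.
Juniper vs Isola: Isola wins 12–9.
Grove–Dumpling House: Grove 14–7.
Grove vs Kiln: 10 to 11, Kiln.
Grove vs Isola: Grove is ranked higher on 2+5+5 = 12 ballots, Isola on 9. Grove wins 12–9.
Dumpling House–Kiln: Kiln 11–10.
Dumpling House vs Isola: 2+3+5+1 = 11 for Dumpling House, 10 for Isola — Dumpling House by 11–10.
Kiln vs Isola: Kiln wins 13–8.
Every restaurant wins at least one matchup (Juniper beats Grove; Grove beats Dumpling House; Dumpling House beats Juniper; Kiln beats Grove; Isola beats Juniper), so there is no Condorcet loser.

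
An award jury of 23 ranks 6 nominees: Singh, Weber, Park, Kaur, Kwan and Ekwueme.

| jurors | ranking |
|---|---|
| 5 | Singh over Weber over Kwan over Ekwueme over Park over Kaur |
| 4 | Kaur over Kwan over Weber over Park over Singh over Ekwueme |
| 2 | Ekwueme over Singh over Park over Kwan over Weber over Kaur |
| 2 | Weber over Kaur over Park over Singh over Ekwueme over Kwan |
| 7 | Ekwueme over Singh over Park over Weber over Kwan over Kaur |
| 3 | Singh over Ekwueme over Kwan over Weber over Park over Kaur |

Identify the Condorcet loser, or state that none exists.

Pairwise majorities:
Singh vs Weber: 5+2+7+3 = 17 for Singh, 6 for Weber — Singh by 17–6.
Singh vs Park: Singh is ranked higher on 5+2+7+3 = 17 ballots, Park on 6. Singh wins 17–6.
Singh vs Kaur: 17 to 6, Singh.
Singh–Kwan: Singh 19–4.
Singh vs Ekwueme: Singh, 14–9.
Weber vs Park: Weber, 14–9.
Weber vs Kaur: Weber is ranked higher on 5+2+2+7+3 = 19 ballots, Kaur on 4. Weber wins 19–4.
Weber vs Kwan: 5+2+7 = 14 for Weber, 9 for Kwan — Weber by 14–9.
Weber vs Ekwueme: Weber is ranked higher on 5+4+2 = 11 ballots, Ekwueme on 12. Ekwueme wins 12–11.
Park vs Kaur: 17 to 6, Park.
Park vs Kwan: 2+2+7 = 11 for Park, 12 for Kwan — Kwan by 12–11.
Park–Ekwueme: Ekwueme 17–6.
Kaur vs Kwan: Kaur is ranked higher on 4+2 = 6 ballots, Kwan on 17. Kwan wins 17–6.
Kaur vs Ekwueme: Ekwueme, 17–6.
Kwan vs Ekwueme: Kwan is ranked higher on 5+4 = 9 ballots, Ekwueme on 14. Ekwueme wins 14–9.
Kaur loses to every other nominee — it is the Condorcet loser.

Kaur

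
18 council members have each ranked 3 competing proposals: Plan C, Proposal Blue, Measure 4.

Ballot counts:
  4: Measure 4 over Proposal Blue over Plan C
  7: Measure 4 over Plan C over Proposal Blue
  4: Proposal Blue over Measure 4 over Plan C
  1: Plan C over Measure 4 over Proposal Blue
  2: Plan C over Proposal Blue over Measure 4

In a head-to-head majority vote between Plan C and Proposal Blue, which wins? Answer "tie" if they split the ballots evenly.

Ballots ranking Plan C above Proposal Blue: 7 + 1 + 2 = 10.
Ballots ranking Proposal Blue above Plan C: 18 − 10 = 8.
Plan C wins the head-to-head 10–8.

Plan C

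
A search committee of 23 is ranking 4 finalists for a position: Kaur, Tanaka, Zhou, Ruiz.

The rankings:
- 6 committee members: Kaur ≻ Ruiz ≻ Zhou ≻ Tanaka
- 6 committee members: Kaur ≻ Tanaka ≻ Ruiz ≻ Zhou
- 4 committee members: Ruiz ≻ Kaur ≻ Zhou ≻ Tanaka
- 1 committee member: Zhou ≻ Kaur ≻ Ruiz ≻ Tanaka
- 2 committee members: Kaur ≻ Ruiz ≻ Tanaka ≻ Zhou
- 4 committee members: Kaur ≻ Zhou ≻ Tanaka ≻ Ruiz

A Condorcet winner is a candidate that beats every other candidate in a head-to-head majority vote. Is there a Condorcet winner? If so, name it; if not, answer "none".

Kaur

Head-to-head results (23 committee members):
Kaur vs Tanaka: Kaur, 23–0.
Kaur vs Zhou: Kaur wins 22–1.
Kaur vs Ruiz: Kaur wins 19–4.
Tanaka vs Zhou: Tanaka is ranked higher on 6+2 = 8 ballots, Zhou on 15. Zhou wins 15–8.
Tanaka vs Ruiz: Ruiz wins 13–10.
Zhou vs Ruiz: 1+4 = 5 for Zhou, 18 for Ruiz — Ruiz by 18–5.
Kaur beats each of Tanaka, Zhou, Ruiz — Kaur is the Condorcet winner.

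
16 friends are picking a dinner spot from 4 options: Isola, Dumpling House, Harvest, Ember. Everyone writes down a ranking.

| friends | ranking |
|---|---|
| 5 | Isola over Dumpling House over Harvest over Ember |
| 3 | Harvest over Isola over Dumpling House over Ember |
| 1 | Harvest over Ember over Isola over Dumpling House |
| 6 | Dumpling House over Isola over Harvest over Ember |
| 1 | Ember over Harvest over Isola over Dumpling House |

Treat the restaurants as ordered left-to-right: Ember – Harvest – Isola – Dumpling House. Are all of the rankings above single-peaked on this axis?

yes

Axis positions: Ember=1, Harvest=2, Isola=3, Dumpling House=4.
Ballot type 1 (peak Isola at position 3): ranking walks positions 3-4-2-1, expanding outward from the peak — single-peaked.
Ballot type 2 (peak Harvest at position 2): ranking walks positions 2-3-4-1, expanding outward from the peak — single-peaked.
Ballot type 3 (peak Harvest at position 2): ranking walks positions 2-1-3-4, expanding outward from the peak — single-peaked.
Ballot type 4 (peak Dumpling House at position 4): ranking walks positions 4-3-2-1, expanding outward from the peak — single-peaked.
Ballot type 5 (peak Ember at position 1): ranking walks positions 1-2-3-4, expanding outward from the peak — single-peaked.
Every ranking is single-peaked on this axis.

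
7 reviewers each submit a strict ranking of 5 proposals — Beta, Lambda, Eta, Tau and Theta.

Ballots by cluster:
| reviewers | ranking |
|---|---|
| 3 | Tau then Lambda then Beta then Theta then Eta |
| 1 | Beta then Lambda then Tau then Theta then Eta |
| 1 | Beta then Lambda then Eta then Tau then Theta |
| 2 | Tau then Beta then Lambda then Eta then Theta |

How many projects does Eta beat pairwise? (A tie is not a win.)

Eta against each rival (7 reviewers):
Eta vs Beta: 0 for Eta, 7 for Beta — Beta by 7–0.
Eta vs Lambda: Eta is ranked higher on 0 ballots, Lambda on 7. Lambda wins 7–0.
Eta vs Tau: Tau wins 6–1.
Eta vs Theta: Eta is ranked higher on 1+2 = 3 ballots, Theta on 4. Theta wins 4–3.
Eta beats no one; loses to Beta, Lambda, Tau, Theta — 0 pairwise wins.

0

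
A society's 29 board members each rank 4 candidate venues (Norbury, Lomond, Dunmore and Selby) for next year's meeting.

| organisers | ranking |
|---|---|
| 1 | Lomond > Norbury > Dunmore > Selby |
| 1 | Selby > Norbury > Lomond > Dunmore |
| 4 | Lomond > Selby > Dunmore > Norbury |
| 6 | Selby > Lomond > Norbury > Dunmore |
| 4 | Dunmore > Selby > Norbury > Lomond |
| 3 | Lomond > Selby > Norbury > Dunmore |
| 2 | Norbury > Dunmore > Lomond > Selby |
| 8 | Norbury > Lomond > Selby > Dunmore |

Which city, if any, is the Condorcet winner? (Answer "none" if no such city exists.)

Head-to-head results (29 organisers):
Norbury vs Lomond: Norbury is ranked higher on 1+4+2+8 = 15 ballots, Lomond on 14. Norbury wins 15–14.
Norbury vs Dunmore: Norbury is ranked higher on 1+1+6+3+2+8 = 21 ballots, Dunmore on 8. Norbury wins 21–8.
Norbury vs Selby: Norbury preferred on 1+2+8 = 11 ballots; Selby wins 18–11.
Lomond vs Dunmore: 1+1+4+6+3+8 = 23 for Lomond, 6 for Dunmore — Lomond by 23–6.
Lomond vs Selby: Lomond preferred on 1+4+3+2+8 = 18 ballots; Lomond wins 18–11.
Dunmore vs Selby: Dunmore preferred on 1+4+2 = 7 ballots; Selby wins 22–7.
Every city loses at least once (Norbury loses to Selby; Lomond loses to Norbury; Dunmore loses to Norbury; Selby loses to Lomond). The majority relation contains the cycle Norbury → Lomond → Selby → Norbury, so there is no Condorcet winner.

none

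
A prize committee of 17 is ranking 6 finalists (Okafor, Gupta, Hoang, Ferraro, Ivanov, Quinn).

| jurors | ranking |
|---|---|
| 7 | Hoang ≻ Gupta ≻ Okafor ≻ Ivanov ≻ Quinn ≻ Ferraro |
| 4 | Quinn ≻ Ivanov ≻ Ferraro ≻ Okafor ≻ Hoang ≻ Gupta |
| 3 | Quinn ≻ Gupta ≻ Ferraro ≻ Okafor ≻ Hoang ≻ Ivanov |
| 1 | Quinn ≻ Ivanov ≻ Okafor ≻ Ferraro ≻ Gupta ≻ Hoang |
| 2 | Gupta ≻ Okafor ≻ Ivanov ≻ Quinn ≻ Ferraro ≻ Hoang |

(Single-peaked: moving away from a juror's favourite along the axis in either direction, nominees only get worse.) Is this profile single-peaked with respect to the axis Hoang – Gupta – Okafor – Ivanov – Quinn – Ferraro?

Axis positions: Hoang=1, Gupta=2, Okafor=3, Ivanov=4, Quinn=5, Ferraro=6.
Ballot type 1 (peak Hoang at position 1): ranking walks positions 1-2-3-4-5-6, expanding outward from the peak — single-peaked.
Ballot type 2: ranking walks positions 5-4-6-3-1-2; Hoang is ranked above Gupta even though Gupta lies between Hoang and the peak Quinn on the axis — preferences dip and rise again. Not single-peaked.
Ballot type 3: ranking walks positions 5-2-6-3-1-4; Gupta is ranked above Ivanov even though Ivanov lies between Gupta and the peak Quinn on the axis — preferences dip and rise again. Not single-peaked.
Ballot type 4 (peak Quinn at position 5): ranking walks positions 5-4-3-6-2-1, expanding outward from the peak — single-peaked.
Ballot type 5 (peak Gupta at position 2): ranking walks positions 2-3-4-5-6-1, expanding outward from the peak — single-peaked.
Ballot type 2 violates single-peakedness, so the profile is not single-peaked on this axis.

no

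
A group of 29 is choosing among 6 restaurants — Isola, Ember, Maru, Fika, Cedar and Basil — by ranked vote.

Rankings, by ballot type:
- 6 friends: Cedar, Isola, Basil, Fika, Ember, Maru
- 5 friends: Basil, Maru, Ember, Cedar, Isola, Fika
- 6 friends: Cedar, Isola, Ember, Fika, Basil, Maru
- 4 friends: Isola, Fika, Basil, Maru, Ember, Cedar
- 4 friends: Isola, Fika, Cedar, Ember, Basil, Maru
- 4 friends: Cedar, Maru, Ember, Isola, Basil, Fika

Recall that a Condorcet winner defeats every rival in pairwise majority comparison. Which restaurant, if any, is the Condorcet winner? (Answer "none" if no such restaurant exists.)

Cedar

Pairwise majorities:
Isola vs Ember: Isola preferred on 6+6+4+4 = 20 ballots; Isola wins 20–9.
Isola vs Maru: Isola preferred on 6+6+4+4 = 20 ballots; Isola wins 20–9.
Isola vs Fika: Isola preferred on 6+5+6+4+4+4 = 29 ballots; Isola wins 29–0.
Isola vs Cedar: Isola is ranked higher on 4+4 = 8 ballots, Cedar on 21. Cedar wins 21–8.
Isola vs Basil: 24 to 5, Isola.
Ember vs Maru: 16 to 13, Ember.
Ember vs Fika: 15 to 14, Ember.
Ember vs Cedar: Ember preferred on 5+4 = 9 ballots; Cedar wins 20–9.
Ember vs Basil: 14 to 15, Basil.
Maru vs Fika: 9 to 20, Fika.
Maru vs Cedar: 9 to 20, Cedar.
Maru vs Basil: 4 to 25, Basil.
Fika vs Cedar: 4+4 = 8 for Fika, 21 for Cedar — Cedar by 21–8.
Fika vs Basil: 14 to 15, Basil.
Cedar vs Basil: Cedar preferred on 6+6+4+4 = 20 ballots; Cedar wins 20–9.
Cedar wins every pairwise contest, so Cedar is the Condorcet winner.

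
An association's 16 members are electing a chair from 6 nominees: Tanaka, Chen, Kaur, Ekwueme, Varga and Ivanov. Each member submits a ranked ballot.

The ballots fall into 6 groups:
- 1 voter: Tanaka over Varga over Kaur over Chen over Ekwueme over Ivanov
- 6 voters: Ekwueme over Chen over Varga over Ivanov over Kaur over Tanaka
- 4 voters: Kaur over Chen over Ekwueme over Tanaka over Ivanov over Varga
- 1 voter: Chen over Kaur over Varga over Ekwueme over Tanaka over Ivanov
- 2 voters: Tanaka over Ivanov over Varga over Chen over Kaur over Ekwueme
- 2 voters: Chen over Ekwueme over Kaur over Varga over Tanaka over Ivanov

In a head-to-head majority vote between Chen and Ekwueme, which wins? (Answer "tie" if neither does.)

Ballots ranking Chen above Ekwueme: 1 + 4 + 1 + 2 + 2 = 10.
Ballots ranking Ekwueme above Chen: 16 − 10 = 6.
Chen wins the head-to-head 10–6.

Chen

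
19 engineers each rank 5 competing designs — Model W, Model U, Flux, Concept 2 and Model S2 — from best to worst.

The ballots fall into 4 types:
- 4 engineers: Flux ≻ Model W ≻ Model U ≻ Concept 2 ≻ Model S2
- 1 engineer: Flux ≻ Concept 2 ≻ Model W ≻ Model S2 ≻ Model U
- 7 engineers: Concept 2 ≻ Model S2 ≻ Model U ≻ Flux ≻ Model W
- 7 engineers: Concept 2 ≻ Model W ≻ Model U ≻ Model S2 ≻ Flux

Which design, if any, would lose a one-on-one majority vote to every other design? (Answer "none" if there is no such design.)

none

Head-to-head results (19 engineers):
Model W vs Model U: 12 to 7, Model W.
Model W vs Flux: Flux wins 12–7.
Model W–Concept 2: Concept 2 15–4.
Model W vs Model S2: 4+1+7 = 12 for Model W, 7 for Model S2 — Model W by 12–7.
Model U–Flux: Model U 14–5.
Model U–Concept 2: Concept 2 15–4.
Model U vs Model S2: Model U wins 11–8.
Flux vs Concept 2: Flux is ranked higher on 4+1 = 5 ballots, Concept 2 on 14. Concept 2 wins 14–5.
Flux vs Model S2: Model S2 wins 14–5.
Concept 2–Model S2: Concept 2 19–0.
Every design wins at least one matchup (Model W beats Model U; Model U beats Flux; Flux beats Model W; Concept 2 beats Model W; Model S2 beats Flux), so there is no Condorcet loser.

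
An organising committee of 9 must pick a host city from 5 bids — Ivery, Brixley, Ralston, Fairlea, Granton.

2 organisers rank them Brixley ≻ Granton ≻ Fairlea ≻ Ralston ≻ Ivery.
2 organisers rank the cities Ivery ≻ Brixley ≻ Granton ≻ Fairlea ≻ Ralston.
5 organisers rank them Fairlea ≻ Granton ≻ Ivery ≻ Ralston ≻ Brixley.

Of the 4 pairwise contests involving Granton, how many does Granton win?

3

Granton against each rival (9 organisers):
Granton vs Ivery: 7 to 2, Granton.
Granton vs Brixley: 5 for Granton, 4 for Brixley — Granton by 5–4.
Granton–Ralston: Granton 9–0.
Granton–Fairlea: Fairlea 5–4.
Granton beats Ivery, Brixley, Ralston; loses to Fairlea — 3 pairwise wins.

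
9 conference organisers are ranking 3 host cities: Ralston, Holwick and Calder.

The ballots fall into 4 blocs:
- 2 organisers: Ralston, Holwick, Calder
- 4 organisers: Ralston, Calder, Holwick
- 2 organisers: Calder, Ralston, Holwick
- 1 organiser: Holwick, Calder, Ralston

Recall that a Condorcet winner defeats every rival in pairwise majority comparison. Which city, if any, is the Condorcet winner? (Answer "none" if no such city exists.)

Check each pair by majority over 9 ballots:
Ralston–Holwick: Ralston 8–1.
Ralston vs Calder: Ralston wins 6–3.
Holwick vs Calder: Calder, 6–3.
Only Ralston has no losses; Ralston is the Condorcet winner.

Ralston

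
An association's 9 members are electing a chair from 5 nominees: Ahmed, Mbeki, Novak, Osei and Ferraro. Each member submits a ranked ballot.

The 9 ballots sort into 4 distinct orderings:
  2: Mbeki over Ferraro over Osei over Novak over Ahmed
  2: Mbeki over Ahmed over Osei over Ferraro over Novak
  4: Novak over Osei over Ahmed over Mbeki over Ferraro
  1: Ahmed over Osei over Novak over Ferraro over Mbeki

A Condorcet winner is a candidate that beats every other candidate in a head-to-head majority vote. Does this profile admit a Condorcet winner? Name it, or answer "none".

Osei

Check each pair by majority over 9 ballots:
Ahmed vs Mbeki: Ahmed preferred on 4+1 = 5 ballots; Ahmed wins 5–4.
Ahmed vs Novak: Ahmed preferred on 2+1 = 3 ballots; Novak wins 6–3.
Ahmed vs Osei: 3 to 6, Osei.
Ahmed vs Ferraro: 2+4+1 = 7 for Ahmed, 2 for Ferraro — Ahmed by 7–2.
Mbeki vs Novak: 2+2 = 4 for Mbeki, 5 for Novak — Novak by 5–4.
Mbeki vs Osei: 4 to 5, Osei.
Mbeki vs Ferraro: 8 to 1, Mbeki.
Novak vs Osei: 4 to 5, Osei.
Novak vs Ferraro: Novak preferred on 4+1 = 5 ballots; Novak wins 5–4.
Osei vs Ferraro: Osei is ranked higher on 2+4+1 = 7 ballots, Ferraro on 2. Osei wins 7–2.
Osei beats each of Ahmed, Mbeki, Novak, Ferraro — Osei is the Condorcet winner.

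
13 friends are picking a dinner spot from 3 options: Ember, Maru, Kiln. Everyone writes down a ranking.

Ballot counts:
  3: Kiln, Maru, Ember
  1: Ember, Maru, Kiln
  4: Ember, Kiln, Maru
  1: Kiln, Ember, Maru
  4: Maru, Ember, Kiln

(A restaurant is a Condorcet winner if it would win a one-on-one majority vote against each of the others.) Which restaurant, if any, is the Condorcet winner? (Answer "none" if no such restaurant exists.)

none

Head-to-head results (13 friends):
Ember–Maru: Maru 7–6.
Ember–Kiln: Ember 9–4.
Maru vs Kiln: Kiln wins 8–5.
No restaurant is unbeaten: Ember loses to Maru; Maru loses to Kiln; Kiln loses to Ember. In particular Ember → Kiln → Maru → Ember is a majority cycle — no Condorcet winner exists.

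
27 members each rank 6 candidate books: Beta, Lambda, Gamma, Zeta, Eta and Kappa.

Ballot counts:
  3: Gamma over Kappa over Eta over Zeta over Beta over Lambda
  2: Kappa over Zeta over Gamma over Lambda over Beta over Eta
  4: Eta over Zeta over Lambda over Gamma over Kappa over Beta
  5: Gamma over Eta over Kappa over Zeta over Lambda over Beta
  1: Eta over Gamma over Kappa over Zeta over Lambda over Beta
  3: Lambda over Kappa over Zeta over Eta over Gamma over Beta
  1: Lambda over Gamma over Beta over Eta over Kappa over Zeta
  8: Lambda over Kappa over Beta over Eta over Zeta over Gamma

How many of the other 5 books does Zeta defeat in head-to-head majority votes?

Zeta against each rival (27 members):
Zeta vs Beta: Zeta, 18–9.
Zeta vs Lambda: Zeta is ranked higher on 3+2+4+5+1 = 15 ballots, Lambda on 12. Zeta wins 15–12.
Zeta vs Gamma: Zeta preferred on 2+4+3+8 = 17 ballots; Zeta wins 17–10.
Zeta vs Eta: Eta wins 22–5.
Zeta vs Kappa: Kappa wins 23–4.
Zeta beats Beta, Lambda, Gamma; loses to Eta, Kappa — 3 pairwise wins.

3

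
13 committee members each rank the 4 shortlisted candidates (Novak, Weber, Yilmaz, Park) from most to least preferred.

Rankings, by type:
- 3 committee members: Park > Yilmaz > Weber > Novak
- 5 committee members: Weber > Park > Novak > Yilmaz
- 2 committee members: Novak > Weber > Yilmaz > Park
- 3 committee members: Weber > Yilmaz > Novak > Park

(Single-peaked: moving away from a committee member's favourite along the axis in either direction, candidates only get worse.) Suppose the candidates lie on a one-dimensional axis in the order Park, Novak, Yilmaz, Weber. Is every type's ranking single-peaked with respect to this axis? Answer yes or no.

no

Axis positions: Park=1, Novak=2, Yilmaz=3, Weber=4.
Type 1: ranking walks positions 1-3-4-2; Yilmaz is ranked above Novak even though Novak lies between Yilmaz and the peak Park on the axis — preferences dip and rise again. Not single-peaked.
Type 2: ranking walks positions 4-1-2-3; Park is ranked above Yilmaz even though Yilmaz lies between Park and the peak Weber on the axis — preferences dip and rise again. Not single-peaked.
Type 3: ranking walks positions 2-4-3-1; Weber is ranked above Yilmaz even though Yilmaz lies between Weber and the peak Novak on the axis — preferences dip and rise again. Not single-peaked.
Type 4 (peak Weber at position 4): ranking walks positions 4-3-2-1, expanding outward from the peak — single-peaked.
Type 1 violates single-peakedness, so the profile is not single-peaked on this axis.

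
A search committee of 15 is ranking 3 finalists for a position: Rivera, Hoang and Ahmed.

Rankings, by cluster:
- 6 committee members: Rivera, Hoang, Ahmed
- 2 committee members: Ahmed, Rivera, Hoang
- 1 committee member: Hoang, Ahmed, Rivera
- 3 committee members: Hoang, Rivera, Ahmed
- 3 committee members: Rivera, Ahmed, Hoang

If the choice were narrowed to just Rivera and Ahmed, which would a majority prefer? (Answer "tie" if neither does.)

Rivera

Ballots ranking Rivera above Ahmed: 6 + 3 + 3 = 12.
Ballots ranking Ahmed above Rivera: 15 − 12 = 3.
Rivera wins the head-to-head 12–3.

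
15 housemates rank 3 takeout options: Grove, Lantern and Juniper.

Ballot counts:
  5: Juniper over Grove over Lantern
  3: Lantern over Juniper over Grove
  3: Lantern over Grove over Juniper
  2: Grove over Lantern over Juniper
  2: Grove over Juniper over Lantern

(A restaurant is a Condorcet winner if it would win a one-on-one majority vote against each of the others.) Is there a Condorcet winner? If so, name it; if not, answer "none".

Pairwise majorities:
Grove vs Lantern: Grove wins 9–6.
Grove vs Juniper: Juniper wins 8–7.
Lantern–Juniper: Lantern 8–7.
Every restaurant loses at least once (Grove loses to Juniper; Lantern loses to Grove; Juniper loses to Lantern). The majority relation contains the cycle Grove → Lantern → Juniper → Grove, so there is no Condorcet winner.

none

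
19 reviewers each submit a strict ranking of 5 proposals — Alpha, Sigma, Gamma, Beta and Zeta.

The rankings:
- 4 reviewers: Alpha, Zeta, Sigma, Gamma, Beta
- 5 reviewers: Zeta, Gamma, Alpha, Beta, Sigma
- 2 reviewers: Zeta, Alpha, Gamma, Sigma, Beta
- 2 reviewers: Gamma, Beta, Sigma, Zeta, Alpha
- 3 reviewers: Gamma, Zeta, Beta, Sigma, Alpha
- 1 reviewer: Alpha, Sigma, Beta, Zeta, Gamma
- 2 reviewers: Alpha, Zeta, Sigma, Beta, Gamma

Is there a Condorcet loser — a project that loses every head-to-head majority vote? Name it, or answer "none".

Head-to-head results (19 reviewers):
Alpha vs Sigma: Alpha preferred on 4+5+2+1+2 = 14 ballots; Alpha wins 14–5.
Alpha–Gamma: Gamma 10–9.
Alpha vs Beta: Alpha preferred on 4+5+2+1+2 = 14 ballots; Alpha wins 14–5.
Alpha vs Zeta: Zeta wins 12–7.
Sigma vs Gamma: Gamma, 12–7.
Sigma vs Beta: Sigma is ranked higher on 4+2+1+2 = 9 ballots, Beta on 10. Beta wins 10–9.
Sigma vs Zeta: 3 to 16, Zeta.
Gamma vs Beta: Gamma, 16–3.
Gamma vs Zeta: Zeta, 14–5.
Beta vs Zeta: Beta preferred on 2+1 = 3 ballots; Zeta wins 16–3.
Sigma is beaten in every head-to-head and is the Condorcet loser.

Sigma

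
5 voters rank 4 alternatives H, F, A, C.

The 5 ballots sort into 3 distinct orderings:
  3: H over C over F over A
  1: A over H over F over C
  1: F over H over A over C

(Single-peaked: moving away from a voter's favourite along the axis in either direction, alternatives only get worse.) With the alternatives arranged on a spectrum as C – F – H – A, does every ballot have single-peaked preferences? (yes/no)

no

Axis positions: C=1, F=2, H=3, A=4.
Faction 1: ranking walks positions 3-1-2-4; C is ranked above F even though F lies between C and the peak H on the axis — preferences dip and rise again. Not single-peaked.
Faction 2 (peak A at position 4): ranking walks positions 4-3-2-1, expanding outward from the peak — single-peaked.
Faction 3 (peak F at position 2): ranking walks positions 2-3-4-1, expanding outward from the peak — single-peaked.
Faction 1 violates single-peakedness, so the profile is not single-peaked on this axis.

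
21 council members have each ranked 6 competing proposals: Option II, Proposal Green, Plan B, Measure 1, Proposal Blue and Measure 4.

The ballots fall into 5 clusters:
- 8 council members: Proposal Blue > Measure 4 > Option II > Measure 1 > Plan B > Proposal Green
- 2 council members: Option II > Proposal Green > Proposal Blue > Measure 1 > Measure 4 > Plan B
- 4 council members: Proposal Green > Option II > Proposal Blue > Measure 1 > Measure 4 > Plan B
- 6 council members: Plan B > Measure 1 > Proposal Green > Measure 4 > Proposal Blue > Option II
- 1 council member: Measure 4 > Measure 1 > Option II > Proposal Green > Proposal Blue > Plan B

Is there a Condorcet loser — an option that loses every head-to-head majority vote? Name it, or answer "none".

none

Head-to-head results (21 council members):
Option II vs Proposal Green: 8+2+1 = 11 for Option II, 10 for Proposal Green — Option II by 11–10.
Option II vs Plan B: Option II wins 15–6.
Option II vs Measure 1: Option II is ranked higher on 8+2+4 = 14 ballots, Measure 1 on 7. Option II wins 14–7.
Option II vs Proposal Blue: 7 to 14, Proposal Blue.
Option II vs Measure 4: 2+4 = 6 for Option II, 15 for Measure 4 — Measure 4 by 15–6.
Proposal Green vs Plan B: Proposal Green is ranked higher on 2+4+1 = 7 ballots, Plan B on 14. Plan B wins 14–7.
Proposal Green vs Measure 1: 2+4 = 6 for Proposal Green, 15 for Measure 1 — Measure 1 by 15–6.
Proposal Green vs Proposal Blue: Proposal Green wins 13–8.
Proposal Green vs Measure 4: Proposal Green, 12–9.
Plan B vs Measure 1: Measure 1 wins 15–6.
Plan B vs Proposal Blue: 6 for Plan B, 15 for Proposal Blue — Proposal Blue by 15–6.
Plan B–Measure 4: Measure 4 15–6.
Measure 1 vs Proposal Blue: Measure 1 preferred on 6+1 = 7 ballots; Proposal Blue wins 14–7.
Measure 1 vs Measure 4: 12 to 9, Measure 1.
Proposal Blue vs Measure 4: 14 to 7, Proposal Blue.
Each option has at least one pairwise win (Option II beats Proposal Green; Proposal Green beats Proposal Blue; Plan B beats Proposal Green; Measure 1 beats Proposal Green; Proposal Blue beats Option II; Measure 4 beats Option II) — no Condorcet loser.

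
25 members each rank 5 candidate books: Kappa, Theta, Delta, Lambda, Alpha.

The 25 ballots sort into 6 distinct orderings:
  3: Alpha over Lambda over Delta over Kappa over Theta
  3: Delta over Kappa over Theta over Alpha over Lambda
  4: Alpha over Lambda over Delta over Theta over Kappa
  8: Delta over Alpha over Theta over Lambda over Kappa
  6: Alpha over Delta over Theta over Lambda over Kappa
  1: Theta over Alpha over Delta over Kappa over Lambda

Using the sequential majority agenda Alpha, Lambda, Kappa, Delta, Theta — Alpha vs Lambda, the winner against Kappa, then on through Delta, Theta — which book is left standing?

Round 1: Alpha vs Lambda — 25–0, Alpha advances.
Round 2: Alpha vs Kappa — 22–3, Alpha advances.
Round 3: Alpha vs Delta — 14–11, Alpha advances.
Round 4: Alpha vs Theta — 21–4, Alpha advances.
Alpha survives the agenda.

Alpha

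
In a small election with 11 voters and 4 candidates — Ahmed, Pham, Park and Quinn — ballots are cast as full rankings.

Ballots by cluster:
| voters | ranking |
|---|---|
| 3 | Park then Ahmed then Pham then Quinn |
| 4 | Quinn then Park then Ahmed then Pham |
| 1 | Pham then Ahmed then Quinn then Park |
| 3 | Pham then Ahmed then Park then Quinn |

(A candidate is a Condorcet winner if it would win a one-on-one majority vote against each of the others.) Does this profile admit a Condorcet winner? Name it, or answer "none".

Head-to-head results (11 voters):
Ahmed vs Pham: Ahmed, 7–4.
Ahmed vs Park: Park, 7–4.
Ahmed–Quinn: Ahmed 7–4.
Pham vs Park: Park, 7–4.
Pham–Quinn: Pham 7–4.
Park–Quinn: Park 6–5.
Park wins every pairwise contest, so Park is the Condorcet winner.

Park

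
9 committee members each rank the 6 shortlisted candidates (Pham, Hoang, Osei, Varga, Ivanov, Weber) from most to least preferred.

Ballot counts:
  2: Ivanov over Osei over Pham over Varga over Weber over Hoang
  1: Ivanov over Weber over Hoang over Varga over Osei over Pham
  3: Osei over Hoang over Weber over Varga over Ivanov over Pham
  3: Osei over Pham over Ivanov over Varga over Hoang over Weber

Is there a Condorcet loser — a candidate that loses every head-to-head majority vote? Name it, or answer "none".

Weber

Pairwise majorities:
Pham–Hoang: Pham 5–4.
Pham vs Osei: 0 to 9, Osei.
Pham–Varga: Pham 5–4.
Pham vs Ivanov: Ivanov wins 6–3.
Pham vs Weber: 5 to 4, Pham.
Hoang vs Osei: 1 for Hoang, 8 for Osei — Osei by 8–1.
Hoang–Varga: Varga 5–4.
Hoang vs Ivanov: 3 for Hoang, 6 for Ivanov — Ivanov by 6–3.
Hoang vs Weber: Hoang, 6–3.
Osei vs Varga: Osei preferred on 2+3+3 = 8 ballots; Osei wins 8–1.
Osei vs Ivanov: Osei wins 6–3.
Osei vs Weber: 8 to 1, Osei.
Varga vs Ivanov: 3 for Varga, 6 for Ivanov — Ivanov by 6–3.
Varga vs Weber: Varga preferred on 2+3 = 5 ballots; Varga wins 5–4.
Ivanov vs Weber: Ivanov is ranked higher on 2+1+3 = 6 ballots, Weber on 3. Ivanov wins 6–3.
Weber loses to every other candidate — it is the Condorcet loser.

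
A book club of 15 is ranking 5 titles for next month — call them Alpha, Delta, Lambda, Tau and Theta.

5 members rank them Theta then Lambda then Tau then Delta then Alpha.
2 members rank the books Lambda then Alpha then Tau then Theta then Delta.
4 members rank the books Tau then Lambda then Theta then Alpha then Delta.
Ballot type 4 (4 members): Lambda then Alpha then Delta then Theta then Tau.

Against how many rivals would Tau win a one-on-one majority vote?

Tau against each rival (15 members):
Tau vs Alpha: 9 to 6, Tau.
Tau vs Delta: Tau wins 11–4.
Tau–Lambda: Lambda 11–4.
Tau vs Theta: 2+4 = 6 for Tau, 9 for Theta — Theta by 9–6.
Tau beats Alpha, Delta; loses to Lambda, Theta — 2 pairwise wins.

2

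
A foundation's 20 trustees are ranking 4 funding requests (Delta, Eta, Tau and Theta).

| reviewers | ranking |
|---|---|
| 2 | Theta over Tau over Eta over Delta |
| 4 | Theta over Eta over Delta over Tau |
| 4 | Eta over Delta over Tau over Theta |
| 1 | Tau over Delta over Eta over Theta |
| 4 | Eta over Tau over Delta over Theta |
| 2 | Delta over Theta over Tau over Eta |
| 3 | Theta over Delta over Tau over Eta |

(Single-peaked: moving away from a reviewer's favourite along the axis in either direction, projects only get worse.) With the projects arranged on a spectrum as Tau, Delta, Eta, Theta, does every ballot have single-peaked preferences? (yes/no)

Axis positions: Tau=1, Delta=2, Eta=3, Theta=4.
Cluster 1: ranking walks positions 4-1-3-2; Tau is ranked above Eta even though Eta lies between Tau and the peak Theta on the axis — preferences dip and rise again. Not single-peaked.
Cluster 2 (peak Theta at position 4): ranking walks positions 4-3-2-1, expanding outward from the peak — single-peaked.
Cluster 3 (peak Eta at position 3): ranking walks positions 3-2-1-4, expanding outward from the peak — single-peaked.
Cluster 4 (peak Tau at position 1): ranking walks positions 1-2-3-4, expanding outward from the peak — single-peaked.
Cluster 5: ranking walks positions 3-1-2-4; Tau is ranked above Delta even though Delta lies between Tau and the peak Eta on the axis — preferences dip and rise again. Not single-peaked.
Cluster 6: ranking walks positions 2-4-1-3; Theta is ranked above Eta even though Eta lies between Theta and the peak Delta on the axis — preferences dip and rise again. Not single-peaked.
Cluster 7: ranking walks positions 4-2-1-3; Delta is ranked above Eta even though Eta lies between Delta and the peak Theta on the axis — preferences dip and rise again. Not single-peaked.
Cluster 1 violates single-peakedness, so the profile is not single-peaked on this axis.

no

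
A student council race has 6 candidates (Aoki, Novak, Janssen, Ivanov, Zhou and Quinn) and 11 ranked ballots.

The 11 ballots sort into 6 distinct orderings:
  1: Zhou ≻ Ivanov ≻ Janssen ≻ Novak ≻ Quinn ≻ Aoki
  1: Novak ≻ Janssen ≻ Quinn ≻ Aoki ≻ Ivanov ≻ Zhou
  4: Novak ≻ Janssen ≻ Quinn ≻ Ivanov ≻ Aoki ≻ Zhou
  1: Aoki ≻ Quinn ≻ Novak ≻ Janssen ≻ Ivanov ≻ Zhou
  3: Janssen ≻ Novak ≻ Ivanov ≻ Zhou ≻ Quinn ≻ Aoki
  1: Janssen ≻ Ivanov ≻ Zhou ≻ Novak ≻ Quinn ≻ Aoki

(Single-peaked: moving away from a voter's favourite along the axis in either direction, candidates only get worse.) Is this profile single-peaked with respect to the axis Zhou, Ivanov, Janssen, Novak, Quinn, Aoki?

yes

Axis positions: Zhou=1, Ivanov=2, Janssen=3, Novak=4, Quinn=5, Aoki=6.
Ballot type 1 (peak Zhou at position 1): ranking walks positions 1-2-3-4-5-6, expanding outward from the peak — single-peaked.
Ballot type 2 (peak Novak at position 4): ranking walks positions 4-3-5-6-2-1, expanding outward from the peak — single-peaked.
Ballot type 3 (peak Novak at position 4): ranking walks positions 4-3-5-2-6-1, expanding outward from the peak — single-peaked.
Ballot type 4 (peak Aoki at position 6): ranking walks positions 6-5-4-3-2-1, expanding outward from the peak — single-peaked.
Ballot type 5 (peak Janssen at position 3): ranking walks positions 3-4-2-1-5-6, expanding outward from the peak — single-peaked.
Ballot type 6 (peak Janssen at position 3): ranking walks positions 3-2-1-4-5-6, expanding outward from the peak — single-peaked.
Every ranking is single-peaked on this axis.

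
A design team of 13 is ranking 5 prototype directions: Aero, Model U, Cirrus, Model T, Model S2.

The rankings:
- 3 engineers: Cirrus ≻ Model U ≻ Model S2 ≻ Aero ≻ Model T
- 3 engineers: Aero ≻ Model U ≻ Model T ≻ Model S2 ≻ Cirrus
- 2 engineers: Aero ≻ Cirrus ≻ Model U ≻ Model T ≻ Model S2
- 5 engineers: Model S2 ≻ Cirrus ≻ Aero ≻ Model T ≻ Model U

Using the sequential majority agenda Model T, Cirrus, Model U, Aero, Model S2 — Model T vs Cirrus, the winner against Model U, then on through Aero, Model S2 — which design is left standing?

Round 1: Model T vs Cirrus — 3–10, Cirrus advances.
Round 2: Cirrus vs Model U — 10–3, Cirrus advances.
Round 3: Cirrus vs Aero — 8–5, Cirrus advances.
Round 4: Cirrus vs Model S2 — 5–8, Model S2 advances.
The agenda winner is Model S2.

Model S2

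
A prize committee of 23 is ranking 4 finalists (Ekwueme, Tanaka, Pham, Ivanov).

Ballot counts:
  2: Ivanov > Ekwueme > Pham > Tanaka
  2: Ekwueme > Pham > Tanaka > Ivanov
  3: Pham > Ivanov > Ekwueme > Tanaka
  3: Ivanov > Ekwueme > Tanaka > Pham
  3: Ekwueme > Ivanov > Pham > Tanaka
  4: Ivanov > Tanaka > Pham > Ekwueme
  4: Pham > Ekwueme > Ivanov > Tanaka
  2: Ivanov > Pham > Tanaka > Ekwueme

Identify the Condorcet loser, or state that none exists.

Tanaka

Pairwise majorities:
Ekwueme vs Tanaka: Ekwueme, 17–6.
Ekwueme vs Pham: Pham, 13–10.
Ekwueme vs Ivanov: Ivanov wins 14–9.
Tanaka vs Pham: 3+4 = 7 for Tanaka, 16 for Pham — Pham by 16–7.
Tanaka vs Ivanov: Tanaka preferred on 2 ballots; Ivanov wins 21–2.
Pham vs Ivanov: 2+3+4 = 9 for Pham, 14 for Ivanov — Ivanov by 14–9.
Tanaka loses to every other nominee — it is the Condorcet loser.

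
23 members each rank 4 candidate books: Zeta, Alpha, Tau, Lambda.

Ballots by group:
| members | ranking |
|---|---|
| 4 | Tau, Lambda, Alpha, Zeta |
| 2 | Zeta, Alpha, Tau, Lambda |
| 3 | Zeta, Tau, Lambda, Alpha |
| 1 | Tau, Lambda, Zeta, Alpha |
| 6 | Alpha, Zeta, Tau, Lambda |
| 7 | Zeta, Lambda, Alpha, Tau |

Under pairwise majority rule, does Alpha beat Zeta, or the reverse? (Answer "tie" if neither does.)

Zeta

Ballots ranking Alpha above Zeta: 4 + 6 = 10.
Ballots ranking Zeta above Alpha: 23 − 10 = 13.
Zeta wins the head-to-head 13–10.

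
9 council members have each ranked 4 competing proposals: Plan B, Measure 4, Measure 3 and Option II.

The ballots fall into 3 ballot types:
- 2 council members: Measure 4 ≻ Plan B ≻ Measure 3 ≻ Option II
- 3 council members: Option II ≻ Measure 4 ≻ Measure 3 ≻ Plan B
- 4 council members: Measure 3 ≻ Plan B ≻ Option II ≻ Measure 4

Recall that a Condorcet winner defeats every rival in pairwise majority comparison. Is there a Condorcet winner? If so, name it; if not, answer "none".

none

Check each pair by majority over 9 ballots:
Plan B vs Measure 4: Measure 4 wins 5–4.
Plan B vs Measure 3: Measure 3, 7–2.
Plan B–Option II: Plan B 6–3.
Measure 4 vs Measure 3: Measure 4 wins 5–4.
Measure 4–Option II: Option II 7–2.
Measure 3–Option II: Measure 3 6–3.
No option is unbeaten: Plan B loses to Measure 4; Measure 4 loses to Option II; Measure 3 loses to Measure 4; Option II loses to Plan B. In particular Plan B beats Option II beats Measure 4 beats Plan B is a majority cycle — no Condorcet winner exists.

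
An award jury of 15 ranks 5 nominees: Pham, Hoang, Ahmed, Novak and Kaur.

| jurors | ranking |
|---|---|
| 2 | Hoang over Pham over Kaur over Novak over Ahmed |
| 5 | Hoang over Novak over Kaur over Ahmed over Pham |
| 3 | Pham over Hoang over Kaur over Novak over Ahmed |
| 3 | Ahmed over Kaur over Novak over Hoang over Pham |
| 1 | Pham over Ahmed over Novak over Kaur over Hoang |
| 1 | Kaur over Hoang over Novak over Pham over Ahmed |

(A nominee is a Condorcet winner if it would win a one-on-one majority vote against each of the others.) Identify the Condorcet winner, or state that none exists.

Hoang

Head-to-head results (15 jurors):
Pham–Hoang: Hoang 11–4.
Pham vs Ahmed: Ahmed wins 8–7.
Pham vs Novak: Novak wins 9–6.
Pham vs Kaur: Kaur, 9–6.
Hoang–Ahmed: Hoang 11–4.
Hoang vs Novak: Hoang wins 11–4.
Hoang–Kaur: Hoang 10–5.
Ahmed vs Novak: Novak wins 11–4.
Ahmed vs Kaur: Kaur wins 11–4.
Novak vs Kaur: Kaur, 9–6.
Hoang defeats every rival head-to-head and is the Condorcet winner.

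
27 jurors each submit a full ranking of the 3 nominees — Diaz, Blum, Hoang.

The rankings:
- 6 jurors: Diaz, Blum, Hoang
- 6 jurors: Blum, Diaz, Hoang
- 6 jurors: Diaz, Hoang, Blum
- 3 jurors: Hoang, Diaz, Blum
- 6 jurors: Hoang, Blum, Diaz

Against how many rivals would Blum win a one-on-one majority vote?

Blum against each rival (27 jurors):
Blum vs Diaz: Diaz, 15–12.
Blum vs Hoang: Blum preferred on 6+6 = 12 ballots; Hoang wins 15–12.
Blum beats no one; loses to Diaz, Hoang — 0 pairwise wins.

0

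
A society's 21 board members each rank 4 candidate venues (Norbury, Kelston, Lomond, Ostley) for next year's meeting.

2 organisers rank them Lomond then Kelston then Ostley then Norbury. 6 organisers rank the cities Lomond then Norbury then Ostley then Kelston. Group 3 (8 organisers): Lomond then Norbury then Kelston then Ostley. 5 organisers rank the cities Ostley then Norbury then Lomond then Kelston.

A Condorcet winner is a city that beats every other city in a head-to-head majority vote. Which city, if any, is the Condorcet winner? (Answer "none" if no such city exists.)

Check each pair by majority over 21 ballots:
Norbury vs Kelston: Norbury is ranked higher on 6+8+5 = 19 ballots, Kelston on 2. Norbury wins 19–2.
Norbury vs Lomond: 5 for Norbury, 16 for Lomond — Lomond by 16–5.
Norbury vs Ostley: Norbury is ranked higher on 6+8 = 14 ballots, Ostley on 7. Norbury wins 14–7.
Kelston vs Lomond: 0 for Kelston, 21 for Lomond — Lomond by 21–0.
Kelston vs Ostley: 2+8 = 10 for Kelston, 11 for Ostley — Ostley by 11–10.
Lomond vs Ostley: Lomond preferred on 2+6+8 = 16 ballots; Lomond wins 16–5.
Lomond defeats every rival head-to-head and is the Condorcet winner.

Lomond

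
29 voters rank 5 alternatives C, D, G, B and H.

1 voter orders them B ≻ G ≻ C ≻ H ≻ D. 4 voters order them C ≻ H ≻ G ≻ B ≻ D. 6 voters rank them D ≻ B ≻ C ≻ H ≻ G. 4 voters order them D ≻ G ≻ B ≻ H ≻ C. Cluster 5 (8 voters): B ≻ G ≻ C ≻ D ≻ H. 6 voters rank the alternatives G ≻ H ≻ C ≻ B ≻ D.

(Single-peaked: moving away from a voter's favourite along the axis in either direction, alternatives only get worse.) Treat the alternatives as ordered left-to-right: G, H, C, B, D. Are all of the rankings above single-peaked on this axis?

no

Axis positions: G=1, H=2, C=3, B=4, D=5.
Cluster 1: ranking walks positions 4-1-3-2-5; G is ranked above C even though C lies between G and the peak B on the axis — preferences dip and rise again. Not single-peaked.
Cluster 2 (peak C at position 3): ranking walks positions 3-2-1-4-5, expanding outward from the peak — single-peaked.
Cluster 3 (peak D at position 5): ranking walks positions 5-4-3-2-1, expanding outward from the peak — single-peaked.
Cluster 4: ranking walks positions 5-1-4-2-3; G is ranked above B even though B lies between G and the peak D on the axis — preferences dip and rise again. Not single-peaked.
Cluster 5: ranking walks positions 4-1-3-5-2; G is ranked above C even though C lies between G and the peak B on the axis — preferences dip and rise again. Not single-peaked.
Cluster 6 (peak G at position 1): ranking walks positions 1-2-3-4-5, expanding outward from the peak — single-peaked.
Cluster 1 violates single-peakedness, so the profile is not single-peaked on this axis.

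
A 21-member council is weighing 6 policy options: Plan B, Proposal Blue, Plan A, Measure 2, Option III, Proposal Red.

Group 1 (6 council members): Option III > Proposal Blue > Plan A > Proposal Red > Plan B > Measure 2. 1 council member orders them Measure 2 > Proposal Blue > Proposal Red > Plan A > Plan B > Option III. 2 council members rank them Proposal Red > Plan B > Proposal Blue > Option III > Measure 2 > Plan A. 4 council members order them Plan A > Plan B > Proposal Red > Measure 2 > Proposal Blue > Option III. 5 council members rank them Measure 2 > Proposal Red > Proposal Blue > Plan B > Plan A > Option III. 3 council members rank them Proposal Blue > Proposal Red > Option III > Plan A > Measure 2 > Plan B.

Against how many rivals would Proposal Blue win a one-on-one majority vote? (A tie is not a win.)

Proposal Blue against each rival (21 council members):
Proposal Blue vs Plan B: Proposal Blue preferred on 6+1+5+3 = 15 ballots; Proposal Blue wins 15–6.
Proposal Blue vs Plan A: Proposal Blue, 17–4.
Proposal Blue vs Measure 2: Proposal Blue, 11–10.
Proposal Blue vs Option III: Proposal Blue, 15–6.
Proposal Blue–Proposal Red: Proposal Red 11–10.
Proposal Blue beats Plan B, Plan A, Measure 2, Option III; loses to Proposal Red — 4 pairwise wins.

4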